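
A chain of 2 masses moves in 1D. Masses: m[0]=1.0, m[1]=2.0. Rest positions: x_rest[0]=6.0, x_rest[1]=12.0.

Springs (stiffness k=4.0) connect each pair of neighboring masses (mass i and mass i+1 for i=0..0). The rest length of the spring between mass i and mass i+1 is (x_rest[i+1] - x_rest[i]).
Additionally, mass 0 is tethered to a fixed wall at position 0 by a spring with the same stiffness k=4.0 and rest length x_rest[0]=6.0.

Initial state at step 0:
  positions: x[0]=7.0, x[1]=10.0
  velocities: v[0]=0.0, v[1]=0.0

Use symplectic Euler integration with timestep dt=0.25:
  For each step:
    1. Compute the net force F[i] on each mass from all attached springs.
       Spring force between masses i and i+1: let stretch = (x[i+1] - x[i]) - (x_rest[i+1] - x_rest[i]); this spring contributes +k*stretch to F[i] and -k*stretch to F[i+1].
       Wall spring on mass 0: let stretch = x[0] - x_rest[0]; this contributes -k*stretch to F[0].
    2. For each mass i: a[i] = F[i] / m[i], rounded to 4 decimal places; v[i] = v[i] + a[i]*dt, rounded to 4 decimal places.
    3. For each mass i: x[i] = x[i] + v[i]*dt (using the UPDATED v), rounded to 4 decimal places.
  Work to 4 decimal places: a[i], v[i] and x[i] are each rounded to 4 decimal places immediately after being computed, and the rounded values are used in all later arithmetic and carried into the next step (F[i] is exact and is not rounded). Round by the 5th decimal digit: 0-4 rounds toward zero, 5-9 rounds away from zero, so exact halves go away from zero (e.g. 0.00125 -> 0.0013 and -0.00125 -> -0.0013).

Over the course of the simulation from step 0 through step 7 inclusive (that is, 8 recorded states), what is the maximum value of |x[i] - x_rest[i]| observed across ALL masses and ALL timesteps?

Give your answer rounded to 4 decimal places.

Step 0: x=[7.0000 10.0000] v=[0.0000 0.0000]
Step 1: x=[6.0000 10.3750] v=[-4.0000 1.5000]
Step 2: x=[4.5938 10.9531] v=[-5.6250 2.3125]
Step 3: x=[3.6289 11.4863] v=[-3.8595 2.1329]
Step 4: x=[3.7212 11.7874] v=[0.3690 1.2042]
Step 5: x=[4.8997 11.8302] v=[4.7140 0.1711]
Step 6: x=[6.5859 11.7567] v=[6.7448 -0.2942]
Step 7: x=[7.9183 11.7868] v=[5.3297 0.1204]
Max displacement = 2.3711

Answer: 2.3711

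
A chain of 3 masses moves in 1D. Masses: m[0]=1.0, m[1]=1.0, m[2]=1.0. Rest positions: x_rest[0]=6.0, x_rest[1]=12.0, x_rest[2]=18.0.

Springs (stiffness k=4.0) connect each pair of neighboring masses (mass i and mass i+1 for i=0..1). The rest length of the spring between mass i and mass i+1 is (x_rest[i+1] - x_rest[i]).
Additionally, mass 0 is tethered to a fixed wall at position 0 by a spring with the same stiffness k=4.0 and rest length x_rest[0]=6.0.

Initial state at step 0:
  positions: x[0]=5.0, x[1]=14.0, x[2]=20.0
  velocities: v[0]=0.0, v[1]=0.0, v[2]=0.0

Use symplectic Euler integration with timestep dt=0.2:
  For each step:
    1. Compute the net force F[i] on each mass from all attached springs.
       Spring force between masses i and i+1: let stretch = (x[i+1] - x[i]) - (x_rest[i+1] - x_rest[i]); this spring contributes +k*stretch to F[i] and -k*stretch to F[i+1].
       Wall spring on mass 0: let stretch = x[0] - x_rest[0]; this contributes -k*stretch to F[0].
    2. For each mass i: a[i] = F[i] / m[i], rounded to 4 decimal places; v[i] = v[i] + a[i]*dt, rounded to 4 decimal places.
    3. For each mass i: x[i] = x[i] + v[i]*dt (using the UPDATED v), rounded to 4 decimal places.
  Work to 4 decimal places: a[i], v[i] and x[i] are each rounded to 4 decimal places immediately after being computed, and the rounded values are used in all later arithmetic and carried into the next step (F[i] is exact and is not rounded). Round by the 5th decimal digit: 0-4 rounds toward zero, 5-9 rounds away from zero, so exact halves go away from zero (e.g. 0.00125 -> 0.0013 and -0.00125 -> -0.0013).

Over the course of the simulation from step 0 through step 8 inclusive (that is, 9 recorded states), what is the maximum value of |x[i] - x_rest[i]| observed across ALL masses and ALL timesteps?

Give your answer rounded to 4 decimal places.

Step 0: x=[5.0000 14.0000 20.0000] v=[0.0000 0.0000 0.0000]
Step 1: x=[5.6400 13.5200 20.0000] v=[3.2000 -2.4000 0.0000]
Step 2: x=[6.6384 12.8160 19.9232] v=[4.9920 -3.5200 -0.3840]
Step 3: x=[7.5631 12.2607 19.6692] v=[4.6234 -2.7763 -1.2698]
Step 4: x=[8.0293 12.1392 19.1899] v=[2.3310 -0.6076 -2.3966]
Step 5: x=[7.8684 12.4882 18.5425] v=[-0.8045 1.7450 -3.2372]
Step 6: x=[7.1877 13.0667 17.8864] v=[-3.4034 2.8926 -3.2806]
Step 7: x=[6.2976 13.4757 17.4191] v=[-4.4504 2.0452 -2.3364]
Step 8: x=[5.5484 13.3672 17.2809] v=[-3.7460 -0.5426 -0.6911]
Max displacement = 2.0293

Answer: 2.0293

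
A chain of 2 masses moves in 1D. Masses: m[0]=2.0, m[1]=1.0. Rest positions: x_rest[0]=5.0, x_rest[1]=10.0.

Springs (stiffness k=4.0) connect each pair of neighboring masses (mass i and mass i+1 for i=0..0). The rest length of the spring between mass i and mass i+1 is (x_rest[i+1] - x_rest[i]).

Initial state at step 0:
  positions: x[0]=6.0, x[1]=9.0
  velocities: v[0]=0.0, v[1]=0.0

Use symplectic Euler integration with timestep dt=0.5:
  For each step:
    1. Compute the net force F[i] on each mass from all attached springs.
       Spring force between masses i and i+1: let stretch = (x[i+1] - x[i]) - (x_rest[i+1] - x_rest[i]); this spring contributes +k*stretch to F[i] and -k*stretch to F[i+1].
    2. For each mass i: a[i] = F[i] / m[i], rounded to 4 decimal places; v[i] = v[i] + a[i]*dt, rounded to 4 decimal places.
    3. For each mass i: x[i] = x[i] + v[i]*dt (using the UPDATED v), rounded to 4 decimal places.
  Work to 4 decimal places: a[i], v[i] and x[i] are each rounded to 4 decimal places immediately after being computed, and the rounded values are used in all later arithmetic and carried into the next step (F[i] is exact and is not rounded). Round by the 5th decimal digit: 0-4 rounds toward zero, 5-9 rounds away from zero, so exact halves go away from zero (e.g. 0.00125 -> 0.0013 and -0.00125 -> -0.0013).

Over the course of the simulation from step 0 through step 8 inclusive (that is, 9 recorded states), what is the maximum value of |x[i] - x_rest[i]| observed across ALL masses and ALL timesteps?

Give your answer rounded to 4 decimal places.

Step 0: x=[6.0000 9.0000] v=[0.0000 0.0000]
Step 1: x=[5.0000 11.0000] v=[-2.0000 4.0000]
Step 2: x=[4.5000 12.0000] v=[-1.0000 2.0000]
Step 3: x=[5.2500 10.5000] v=[1.5000 -3.0000]
Step 4: x=[6.1250 8.7500] v=[1.7500 -3.5000]
Step 5: x=[5.8125 9.3750] v=[-0.6250 1.2500]
Step 6: x=[4.7813 11.4375] v=[-2.0625 4.1250]
Step 7: x=[4.5782 11.8438] v=[-0.4063 0.8126]
Step 8: x=[5.5079 9.9845] v=[1.8593 -3.7186]
Max displacement = 2.0000

Answer: 2.0000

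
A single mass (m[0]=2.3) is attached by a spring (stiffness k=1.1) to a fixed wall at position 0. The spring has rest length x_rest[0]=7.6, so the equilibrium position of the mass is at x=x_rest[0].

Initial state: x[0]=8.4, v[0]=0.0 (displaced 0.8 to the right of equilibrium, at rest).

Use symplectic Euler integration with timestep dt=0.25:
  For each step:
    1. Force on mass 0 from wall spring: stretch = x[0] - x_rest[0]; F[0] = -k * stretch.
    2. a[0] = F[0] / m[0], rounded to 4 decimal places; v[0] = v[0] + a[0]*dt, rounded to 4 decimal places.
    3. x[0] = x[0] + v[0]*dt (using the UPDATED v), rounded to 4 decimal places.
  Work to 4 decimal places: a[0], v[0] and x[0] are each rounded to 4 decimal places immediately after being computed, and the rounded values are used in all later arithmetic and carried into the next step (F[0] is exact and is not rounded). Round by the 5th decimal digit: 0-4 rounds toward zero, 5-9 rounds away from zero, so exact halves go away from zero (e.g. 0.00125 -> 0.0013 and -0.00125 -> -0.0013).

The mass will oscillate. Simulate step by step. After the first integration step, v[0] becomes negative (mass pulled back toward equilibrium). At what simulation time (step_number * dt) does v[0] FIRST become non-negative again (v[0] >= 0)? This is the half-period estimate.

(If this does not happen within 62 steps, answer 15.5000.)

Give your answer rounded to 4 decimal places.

Answer: 4.7500

Derivation:
Step 0: x=[8.4000] v=[0.0000]
Step 1: x=[8.3761] v=[-0.0957]
Step 2: x=[8.3290] v=[-0.1885]
Step 3: x=[8.2601] v=[-0.2757]
Step 4: x=[8.1715] v=[-0.3546]
Step 5: x=[8.0658] v=[-0.4229]
Step 6: x=[7.9462] v=[-0.4786]
Step 7: x=[7.8162] v=[-0.5200]
Step 8: x=[7.6797] v=[-0.5459]
Step 9: x=[7.5409] v=[-0.5554]
Step 10: x=[7.4038] v=[-0.5483]
Step 11: x=[7.2726] v=[-0.5249]
Step 12: x=[7.1512] v=[-0.4858]
Step 13: x=[7.0432] v=[-0.4322]
Step 14: x=[6.9518] v=[-0.3656]
Step 15: x=[6.8798] v=[-0.2881]
Step 16: x=[6.8293] v=[-0.2020]
Step 17: x=[6.8018] v=[-0.1099]
Step 18: x=[6.7982] v=[-0.0145]
Step 19: x=[6.8186] v=[0.0814]
First v>=0 after going negative at step 19, time=4.7500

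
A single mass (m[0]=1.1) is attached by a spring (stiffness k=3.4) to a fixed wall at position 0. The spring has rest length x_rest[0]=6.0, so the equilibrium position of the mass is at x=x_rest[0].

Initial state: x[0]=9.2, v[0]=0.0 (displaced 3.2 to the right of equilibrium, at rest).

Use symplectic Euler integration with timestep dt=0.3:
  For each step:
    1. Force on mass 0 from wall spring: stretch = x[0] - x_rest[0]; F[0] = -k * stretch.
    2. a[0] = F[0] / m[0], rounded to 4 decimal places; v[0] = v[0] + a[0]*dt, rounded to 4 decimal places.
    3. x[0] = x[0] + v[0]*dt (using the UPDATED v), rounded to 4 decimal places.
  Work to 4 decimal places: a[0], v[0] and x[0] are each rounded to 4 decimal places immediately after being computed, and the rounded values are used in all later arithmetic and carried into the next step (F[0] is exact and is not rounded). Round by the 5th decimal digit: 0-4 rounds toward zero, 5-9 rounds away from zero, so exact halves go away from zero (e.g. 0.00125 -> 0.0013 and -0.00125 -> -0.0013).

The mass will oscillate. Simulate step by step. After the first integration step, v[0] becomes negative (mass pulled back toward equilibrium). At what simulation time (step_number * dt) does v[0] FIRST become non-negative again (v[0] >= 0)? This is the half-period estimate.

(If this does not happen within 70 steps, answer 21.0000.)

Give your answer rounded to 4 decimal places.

Step 0: x=[9.2000] v=[0.0000]
Step 1: x=[8.3098] v=[-2.9673]
Step 2: x=[6.7771] v=[-5.1091]
Step 3: x=[5.0282] v=[-5.8297]
Step 4: x=[3.5496] v=[-4.9286]
Step 5: x=[2.7527] v=[-2.6564]
Step 6: x=[2.8591] v=[0.3547]
First v>=0 after going negative at step 6, time=1.8000

Answer: 1.8000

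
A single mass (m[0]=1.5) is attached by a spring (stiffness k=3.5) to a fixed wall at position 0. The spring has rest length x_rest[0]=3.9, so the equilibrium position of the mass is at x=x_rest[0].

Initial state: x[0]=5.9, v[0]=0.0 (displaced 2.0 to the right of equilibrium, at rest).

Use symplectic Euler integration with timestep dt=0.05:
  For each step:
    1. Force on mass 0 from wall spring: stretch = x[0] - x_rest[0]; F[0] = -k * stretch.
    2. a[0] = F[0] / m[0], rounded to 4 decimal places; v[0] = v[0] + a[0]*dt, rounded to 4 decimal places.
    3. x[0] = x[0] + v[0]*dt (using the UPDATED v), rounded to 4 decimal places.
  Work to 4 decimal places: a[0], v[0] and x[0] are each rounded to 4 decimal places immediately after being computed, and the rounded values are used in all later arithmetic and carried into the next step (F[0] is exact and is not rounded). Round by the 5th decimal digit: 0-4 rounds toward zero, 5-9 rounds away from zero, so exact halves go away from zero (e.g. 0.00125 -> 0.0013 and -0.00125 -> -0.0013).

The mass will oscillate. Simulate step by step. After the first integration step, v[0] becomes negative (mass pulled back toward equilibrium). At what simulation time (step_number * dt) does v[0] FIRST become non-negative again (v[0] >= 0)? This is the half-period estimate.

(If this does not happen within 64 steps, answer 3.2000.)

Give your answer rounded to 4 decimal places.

Step 0: x=[5.9000] v=[0.0000]
Step 1: x=[5.8883] v=[-0.2333]
Step 2: x=[5.8650] v=[-0.4653]
Step 3: x=[5.8303] v=[-0.6946]
Step 4: x=[5.7843] v=[-0.9198]
Step 5: x=[5.7273] v=[-1.1396]
Step 6: x=[5.6597] v=[-1.3528]
Step 7: x=[5.5818] v=[-1.5581]
Step 8: x=[5.4941] v=[-1.7543]
Step 9: x=[5.3971] v=[-1.9403]
Step 10: x=[5.2914] v=[-2.1150]
Step 11: x=[5.1775] v=[-2.2773]
Step 12: x=[5.0562] v=[-2.4263]
Step 13: x=[4.9281] v=[-2.5612]
Step 14: x=[4.7940] v=[-2.6811]
Step 15: x=[4.6547] v=[-2.7854]
Step 16: x=[4.5110] v=[-2.8735]
Step 17: x=[4.3638] v=[-2.9448]
Step 18: x=[4.2139] v=[-2.9989]
Step 19: x=[4.0621] v=[-3.0355]
Step 20: x=[3.9094] v=[-3.0544]
Step 21: x=[3.7566] v=[-3.0555]
Step 22: x=[3.6047] v=[-3.0388]
Step 23: x=[3.4545] v=[-3.0044]
Step 24: x=[3.3069] v=[-2.9524]
Step 25: x=[3.1627] v=[-2.8832]
Step 26: x=[3.0228] v=[-2.7972]
Step 27: x=[2.8881] v=[-2.6949]
Step 28: x=[2.7593] v=[-2.5768]
Step 29: x=[2.6371] v=[-2.4437]
Step 30: x=[2.5223] v=[-2.2964]
Step 31: x=[2.4155] v=[-2.1357]
Step 32: x=[2.3174] v=[-1.9625]
Step 33: x=[2.2285] v=[-1.7779]
Step 34: x=[2.1494] v=[-1.5829]
Step 35: x=[2.0805] v=[-1.3787]
Step 36: x=[2.0222] v=[-1.1664]
Step 37: x=[1.9748] v=[-0.9473]
Step 38: x=[1.9387] v=[-0.7227]
Step 39: x=[1.9140] v=[-0.4939]
Step 40: x=[1.9009] v=[-0.2622]
Step 41: x=[1.8995] v=[-0.0290]
Step 42: x=[1.9097] v=[0.2044]
First v>=0 after going negative at step 42, time=2.1000

Answer: 2.1000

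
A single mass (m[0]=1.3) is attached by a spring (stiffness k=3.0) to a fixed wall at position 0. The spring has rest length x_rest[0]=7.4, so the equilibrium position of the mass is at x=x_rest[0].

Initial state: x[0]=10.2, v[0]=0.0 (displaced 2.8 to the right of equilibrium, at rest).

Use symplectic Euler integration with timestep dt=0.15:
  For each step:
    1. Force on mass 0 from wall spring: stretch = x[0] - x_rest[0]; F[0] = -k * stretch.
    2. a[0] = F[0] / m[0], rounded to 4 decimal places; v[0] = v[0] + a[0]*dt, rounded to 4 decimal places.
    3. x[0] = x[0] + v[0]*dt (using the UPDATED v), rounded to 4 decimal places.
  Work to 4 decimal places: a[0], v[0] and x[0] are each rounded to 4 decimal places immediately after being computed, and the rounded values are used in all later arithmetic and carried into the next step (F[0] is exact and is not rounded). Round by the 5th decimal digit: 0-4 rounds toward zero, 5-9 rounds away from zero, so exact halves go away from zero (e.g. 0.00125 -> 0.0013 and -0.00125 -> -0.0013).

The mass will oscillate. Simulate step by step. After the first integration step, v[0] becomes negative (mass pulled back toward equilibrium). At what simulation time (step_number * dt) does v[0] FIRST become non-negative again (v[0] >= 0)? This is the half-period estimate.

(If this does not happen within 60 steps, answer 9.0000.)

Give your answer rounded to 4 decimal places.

Answer: 2.1000

Derivation:
Step 0: x=[10.2000] v=[0.0000]
Step 1: x=[10.0546] v=[-0.9692]
Step 2: x=[9.7714] v=[-1.8881]
Step 3: x=[9.3651] v=[-2.7090]
Step 4: x=[8.8567] v=[-3.3892]
Step 5: x=[8.2727] v=[-3.8934]
Step 6: x=[7.6434] v=[-4.1955]
Step 7: x=[7.0014] v=[-4.2798]
Step 8: x=[6.3801] v=[-4.1418]
Step 9: x=[5.8118] v=[-3.7888]
Step 10: x=[5.3260] v=[-3.2390]
Step 11: x=[4.9478] v=[-2.5211]
Step 12: x=[4.6970] v=[-1.6723]
Step 13: x=[4.5865] v=[-0.7366]
Step 14: x=[4.6221] v=[0.2373]
First v>=0 after going negative at step 14, time=2.1000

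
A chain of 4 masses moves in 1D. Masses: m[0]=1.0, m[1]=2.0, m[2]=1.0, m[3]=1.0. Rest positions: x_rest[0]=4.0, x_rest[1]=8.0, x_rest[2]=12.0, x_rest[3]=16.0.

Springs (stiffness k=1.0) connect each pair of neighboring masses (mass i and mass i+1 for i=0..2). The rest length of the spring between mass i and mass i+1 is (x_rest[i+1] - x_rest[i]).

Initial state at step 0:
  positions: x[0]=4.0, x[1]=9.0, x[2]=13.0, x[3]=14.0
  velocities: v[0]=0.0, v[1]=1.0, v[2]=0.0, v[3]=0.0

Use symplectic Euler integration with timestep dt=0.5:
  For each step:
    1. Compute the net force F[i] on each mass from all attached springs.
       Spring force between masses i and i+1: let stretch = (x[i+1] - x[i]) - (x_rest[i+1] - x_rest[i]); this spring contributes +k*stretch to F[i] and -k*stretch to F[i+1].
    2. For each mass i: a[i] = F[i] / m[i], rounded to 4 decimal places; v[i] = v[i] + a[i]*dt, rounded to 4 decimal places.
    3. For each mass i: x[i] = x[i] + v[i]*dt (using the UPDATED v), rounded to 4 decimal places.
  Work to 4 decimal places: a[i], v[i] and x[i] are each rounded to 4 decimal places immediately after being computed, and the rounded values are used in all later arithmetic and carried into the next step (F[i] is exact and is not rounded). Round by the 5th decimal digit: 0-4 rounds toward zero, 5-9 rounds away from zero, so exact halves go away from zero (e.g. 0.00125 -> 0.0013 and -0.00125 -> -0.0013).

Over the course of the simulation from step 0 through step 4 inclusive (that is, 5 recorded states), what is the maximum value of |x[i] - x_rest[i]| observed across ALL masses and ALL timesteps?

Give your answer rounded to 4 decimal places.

Answer: 2.1213

Derivation:
Step 0: x=[4.0000 9.0000 13.0000 14.0000] v=[0.0000 1.0000 0.0000 0.0000]
Step 1: x=[4.2500 9.3750 12.2500 14.7500] v=[0.5000 0.7500 -1.5000 1.5000]
Step 2: x=[4.7813 9.4688 11.4063 15.8750] v=[1.0625 0.1875 -1.6875 2.2500]
Step 3: x=[5.4845 9.2188 11.1954 16.8829] v=[1.4063 -0.5000 -0.4219 2.0157]
Step 4: x=[6.1213 8.7491 11.9122 17.4689] v=[1.2735 -0.9395 1.4336 1.1720]
Max displacement = 2.1213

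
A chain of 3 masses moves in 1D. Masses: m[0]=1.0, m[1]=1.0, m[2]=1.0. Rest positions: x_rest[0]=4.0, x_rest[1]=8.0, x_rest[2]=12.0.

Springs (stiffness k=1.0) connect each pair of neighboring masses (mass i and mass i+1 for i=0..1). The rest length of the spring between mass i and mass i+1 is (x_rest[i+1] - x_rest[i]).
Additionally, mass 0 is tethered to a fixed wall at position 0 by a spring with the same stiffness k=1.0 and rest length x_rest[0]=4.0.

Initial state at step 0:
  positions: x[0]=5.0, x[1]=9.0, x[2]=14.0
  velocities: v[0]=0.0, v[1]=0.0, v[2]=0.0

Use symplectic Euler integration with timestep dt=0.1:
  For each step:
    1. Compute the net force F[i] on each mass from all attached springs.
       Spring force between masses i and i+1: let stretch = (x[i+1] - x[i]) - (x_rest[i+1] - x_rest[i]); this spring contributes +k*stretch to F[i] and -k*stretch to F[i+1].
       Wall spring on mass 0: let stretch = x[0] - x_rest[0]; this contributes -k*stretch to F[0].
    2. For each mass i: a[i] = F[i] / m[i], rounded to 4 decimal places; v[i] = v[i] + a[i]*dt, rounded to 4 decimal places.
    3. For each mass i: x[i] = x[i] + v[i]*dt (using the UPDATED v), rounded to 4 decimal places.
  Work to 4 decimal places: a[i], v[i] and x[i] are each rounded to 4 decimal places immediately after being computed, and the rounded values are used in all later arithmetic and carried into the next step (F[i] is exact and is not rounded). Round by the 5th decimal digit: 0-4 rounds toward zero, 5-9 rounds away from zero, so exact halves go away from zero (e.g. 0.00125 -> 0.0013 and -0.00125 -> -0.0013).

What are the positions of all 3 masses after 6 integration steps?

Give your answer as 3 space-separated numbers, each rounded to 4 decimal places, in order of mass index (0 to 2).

Answer: 4.8102 9.1831 13.8036

Derivation:
Step 0: x=[5.0000 9.0000 14.0000] v=[0.0000 0.0000 0.0000]
Step 1: x=[4.9900 9.0100 13.9900] v=[-0.1000 0.1000 -0.1000]
Step 2: x=[4.9703 9.0296 13.9702] v=[-0.1970 0.1960 -0.1980]
Step 3: x=[4.9415 9.0580 13.9410] v=[-0.2881 0.2841 -0.2921]
Step 4: x=[4.9044 9.0941 13.9030] v=[-0.3706 0.3608 -0.3804]
Step 5: x=[4.8602 9.1364 13.8569] v=[-0.4421 0.4227 -0.4613]
Step 6: x=[4.8102 9.1831 13.8036] v=[-0.5005 0.4671 -0.5334]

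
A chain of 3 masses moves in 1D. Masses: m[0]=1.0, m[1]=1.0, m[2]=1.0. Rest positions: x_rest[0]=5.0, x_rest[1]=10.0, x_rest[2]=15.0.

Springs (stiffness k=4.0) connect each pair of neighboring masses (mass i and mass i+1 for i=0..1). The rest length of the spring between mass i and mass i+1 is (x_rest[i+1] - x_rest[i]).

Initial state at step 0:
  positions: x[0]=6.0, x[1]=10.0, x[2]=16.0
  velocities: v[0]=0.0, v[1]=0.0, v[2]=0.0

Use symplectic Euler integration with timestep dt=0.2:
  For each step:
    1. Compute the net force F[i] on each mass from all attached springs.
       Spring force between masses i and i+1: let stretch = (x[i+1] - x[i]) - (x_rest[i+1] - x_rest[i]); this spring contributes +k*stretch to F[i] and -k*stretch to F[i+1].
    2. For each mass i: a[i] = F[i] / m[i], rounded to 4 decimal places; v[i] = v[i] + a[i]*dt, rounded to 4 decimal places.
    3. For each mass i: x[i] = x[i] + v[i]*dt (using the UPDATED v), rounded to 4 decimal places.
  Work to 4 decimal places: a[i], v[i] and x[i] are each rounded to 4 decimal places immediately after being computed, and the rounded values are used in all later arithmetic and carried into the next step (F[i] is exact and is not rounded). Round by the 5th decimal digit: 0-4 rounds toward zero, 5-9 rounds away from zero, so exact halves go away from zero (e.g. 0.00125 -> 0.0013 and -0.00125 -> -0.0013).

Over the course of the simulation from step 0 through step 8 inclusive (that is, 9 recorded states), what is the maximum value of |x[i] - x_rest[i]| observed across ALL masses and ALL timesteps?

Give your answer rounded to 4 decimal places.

Step 0: x=[6.0000 10.0000 16.0000] v=[0.0000 0.0000 0.0000]
Step 1: x=[5.8400 10.3200 15.8400] v=[-0.8000 1.6000 -0.8000]
Step 2: x=[5.5968 10.8064 15.5968] v=[-1.2160 2.4320 -1.2160]
Step 3: x=[5.3871 11.2257 15.3871] v=[-1.0483 2.0966 -1.0483]
Step 4: x=[5.3116 11.3767 15.3116] v=[-0.3774 0.7548 -0.3774]
Step 5: x=[5.4065 11.1868 15.4065] v=[0.4747 -0.9494 0.4747]
Step 6: x=[5.6263 10.7472 15.6263] v=[1.0989 -2.1979 1.0989]
Step 7: x=[5.8654 10.2689 15.8654] v=[1.1956 -2.3913 1.1956]
Step 8: x=[6.0091 9.9815 16.0091] v=[0.7184 -1.4369 0.7184]
Max displacement = 1.3767

Answer: 1.3767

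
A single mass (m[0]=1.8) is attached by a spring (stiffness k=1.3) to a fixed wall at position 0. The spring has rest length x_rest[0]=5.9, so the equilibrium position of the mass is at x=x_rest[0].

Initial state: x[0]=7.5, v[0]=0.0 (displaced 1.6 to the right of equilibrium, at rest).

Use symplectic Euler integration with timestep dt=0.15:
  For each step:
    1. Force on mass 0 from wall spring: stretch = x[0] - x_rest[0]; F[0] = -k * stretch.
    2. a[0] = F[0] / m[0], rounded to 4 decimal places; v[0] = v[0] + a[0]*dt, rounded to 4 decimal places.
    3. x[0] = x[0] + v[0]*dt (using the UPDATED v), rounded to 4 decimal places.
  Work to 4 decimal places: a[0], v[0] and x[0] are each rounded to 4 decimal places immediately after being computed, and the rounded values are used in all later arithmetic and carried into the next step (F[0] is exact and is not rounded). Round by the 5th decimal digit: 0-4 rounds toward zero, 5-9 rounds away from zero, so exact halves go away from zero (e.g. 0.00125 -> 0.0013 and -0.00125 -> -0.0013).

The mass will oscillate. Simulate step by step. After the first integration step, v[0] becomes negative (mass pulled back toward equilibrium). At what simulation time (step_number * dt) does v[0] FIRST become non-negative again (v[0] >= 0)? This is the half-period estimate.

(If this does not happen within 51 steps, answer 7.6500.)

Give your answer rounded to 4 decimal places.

Step 0: x=[7.5000] v=[0.0000]
Step 1: x=[7.4740] v=[-0.1733]
Step 2: x=[7.4224] v=[-0.3438]
Step 3: x=[7.3461] v=[-0.5087]
Step 4: x=[7.2463] v=[-0.6654]
Step 5: x=[7.1246] v=[-0.8112]
Step 6: x=[6.9830] v=[-0.9439]
Step 7: x=[6.8238] v=[-1.0612]
Step 8: x=[6.6496] v=[-1.1613]
Step 9: x=[6.4632] v=[-1.2425]
Step 10: x=[6.2677] v=[-1.3035]
Step 11: x=[6.0662] v=[-1.3433]
Step 12: x=[5.8620] v=[-1.3613]
Step 13: x=[5.6584] v=[-1.3572]
Step 14: x=[5.4588] v=[-1.3310]
Step 15: x=[5.2663] v=[-1.2832]
Step 16: x=[5.0841] v=[-1.2145]
Step 17: x=[4.9152] v=[-1.1261]
Step 18: x=[4.7623] v=[-1.0194]
Step 19: x=[4.6279] v=[-0.8961]
Step 20: x=[4.5142] v=[-0.7583]
Step 21: x=[4.4230] v=[-0.6082]
Step 22: x=[4.3558] v=[-0.4482]
Step 23: x=[4.3137] v=[-0.2809]
Step 24: x=[4.2974] v=[-0.1090]
Step 25: x=[4.3071] v=[0.0646]
First v>=0 after going negative at step 25, time=3.7500

Answer: 3.7500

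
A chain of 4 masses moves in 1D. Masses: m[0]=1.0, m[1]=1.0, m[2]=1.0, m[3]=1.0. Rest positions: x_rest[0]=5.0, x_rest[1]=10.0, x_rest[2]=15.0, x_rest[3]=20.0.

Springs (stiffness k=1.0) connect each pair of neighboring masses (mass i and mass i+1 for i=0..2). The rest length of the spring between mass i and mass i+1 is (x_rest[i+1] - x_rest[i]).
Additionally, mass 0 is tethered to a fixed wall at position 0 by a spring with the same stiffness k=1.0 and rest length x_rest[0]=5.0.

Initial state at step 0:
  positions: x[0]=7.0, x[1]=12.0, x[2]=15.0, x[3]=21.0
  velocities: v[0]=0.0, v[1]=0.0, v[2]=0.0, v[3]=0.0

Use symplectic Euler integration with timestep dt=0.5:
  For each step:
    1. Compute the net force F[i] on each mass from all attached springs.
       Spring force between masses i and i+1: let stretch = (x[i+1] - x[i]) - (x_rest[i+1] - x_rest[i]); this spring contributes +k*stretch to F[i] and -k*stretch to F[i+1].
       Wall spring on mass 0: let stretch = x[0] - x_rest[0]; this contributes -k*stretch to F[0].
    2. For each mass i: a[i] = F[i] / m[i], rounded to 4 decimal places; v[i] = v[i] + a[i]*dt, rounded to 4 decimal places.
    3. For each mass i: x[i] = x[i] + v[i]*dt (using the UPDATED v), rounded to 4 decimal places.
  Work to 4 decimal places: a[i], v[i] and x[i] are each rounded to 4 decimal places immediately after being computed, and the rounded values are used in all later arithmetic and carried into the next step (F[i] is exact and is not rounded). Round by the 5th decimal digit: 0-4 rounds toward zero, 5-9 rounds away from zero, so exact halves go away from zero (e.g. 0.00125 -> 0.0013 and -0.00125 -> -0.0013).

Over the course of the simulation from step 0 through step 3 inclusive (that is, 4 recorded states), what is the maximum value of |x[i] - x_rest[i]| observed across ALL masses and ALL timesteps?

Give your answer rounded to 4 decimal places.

Step 0: x=[7.0000 12.0000 15.0000 21.0000] v=[0.0000 0.0000 0.0000 0.0000]
Step 1: x=[6.5000 11.5000 15.7500 20.7500] v=[-1.0000 -1.0000 1.5000 -0.5000]
Step 2: x=[5.6250 10.8125 16.6875 20.5000] v=[-1.7500 -1.3750 1.8750 -0.5000]
Step 3: x=[4.6406 10.2969 17.1094 20.5469] v=[-1.9688 -1.0313 0.8438 0.0938]
Max displacement = 2.1094

Answer: 2.1094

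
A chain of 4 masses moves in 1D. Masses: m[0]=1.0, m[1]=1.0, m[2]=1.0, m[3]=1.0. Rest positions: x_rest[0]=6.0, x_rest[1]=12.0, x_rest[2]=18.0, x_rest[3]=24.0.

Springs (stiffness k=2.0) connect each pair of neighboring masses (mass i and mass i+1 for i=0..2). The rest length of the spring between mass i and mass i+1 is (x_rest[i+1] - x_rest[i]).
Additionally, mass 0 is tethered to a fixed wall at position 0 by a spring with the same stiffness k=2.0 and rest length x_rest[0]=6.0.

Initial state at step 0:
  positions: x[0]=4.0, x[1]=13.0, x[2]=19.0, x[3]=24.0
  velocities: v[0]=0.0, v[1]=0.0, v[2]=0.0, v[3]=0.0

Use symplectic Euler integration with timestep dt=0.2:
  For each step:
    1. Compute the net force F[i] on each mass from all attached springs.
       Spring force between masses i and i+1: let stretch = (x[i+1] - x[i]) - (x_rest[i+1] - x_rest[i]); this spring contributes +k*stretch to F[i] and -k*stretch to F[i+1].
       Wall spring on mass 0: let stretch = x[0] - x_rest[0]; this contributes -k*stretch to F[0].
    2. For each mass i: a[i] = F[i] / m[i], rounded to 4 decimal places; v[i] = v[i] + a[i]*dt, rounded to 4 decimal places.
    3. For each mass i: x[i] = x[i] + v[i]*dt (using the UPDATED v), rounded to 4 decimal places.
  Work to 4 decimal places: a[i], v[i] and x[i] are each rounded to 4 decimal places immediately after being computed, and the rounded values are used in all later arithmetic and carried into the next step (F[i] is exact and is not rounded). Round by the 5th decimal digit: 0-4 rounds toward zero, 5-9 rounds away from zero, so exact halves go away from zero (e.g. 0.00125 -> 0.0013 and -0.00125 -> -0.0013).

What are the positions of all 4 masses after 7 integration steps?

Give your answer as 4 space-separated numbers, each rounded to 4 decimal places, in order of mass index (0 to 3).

Step 0: x=[4.0000 13.0000 19.0000 24.0000] v=[0.0000 0.0000 0.0000 0.0000]
Step 1: x=[4.4000 12.7600 18.9200 24.0800] v=[2.0000 -1.2000 -0.4000 0.4000]
Step 2: x=[5.1168 12.3440 18.7600 24.2272] v=[3.5840 -2.0800 -0.8000 0.7360]
Step 3: x=[6.0024 11.8631 18.5241 24.4170] v=[4.4282 -2.4045 -1.1795 0.9491]
Step 4: x=[6.8767 11.4462 18.2268 24.6154] v=[4.3715 -2.0844 -1.4867 0.9919]
Step 5: x=[7.5664 11.2062 17.8981 24.7827] v=[3.4486 -1.2000 -1.6435 0.8365]
Step 6: x=[7.9420 11.2104 17.5848 24.8792] v=[1.8780 0.0208 -1.5664 0.4827]
Step 7: x=[7.9437 11.4630 17.3451 24.8722] v=[0.0086 1.2632 -1.1984 -0.0351]

Answer: 7.9437 11.4630 17.3451 24.8722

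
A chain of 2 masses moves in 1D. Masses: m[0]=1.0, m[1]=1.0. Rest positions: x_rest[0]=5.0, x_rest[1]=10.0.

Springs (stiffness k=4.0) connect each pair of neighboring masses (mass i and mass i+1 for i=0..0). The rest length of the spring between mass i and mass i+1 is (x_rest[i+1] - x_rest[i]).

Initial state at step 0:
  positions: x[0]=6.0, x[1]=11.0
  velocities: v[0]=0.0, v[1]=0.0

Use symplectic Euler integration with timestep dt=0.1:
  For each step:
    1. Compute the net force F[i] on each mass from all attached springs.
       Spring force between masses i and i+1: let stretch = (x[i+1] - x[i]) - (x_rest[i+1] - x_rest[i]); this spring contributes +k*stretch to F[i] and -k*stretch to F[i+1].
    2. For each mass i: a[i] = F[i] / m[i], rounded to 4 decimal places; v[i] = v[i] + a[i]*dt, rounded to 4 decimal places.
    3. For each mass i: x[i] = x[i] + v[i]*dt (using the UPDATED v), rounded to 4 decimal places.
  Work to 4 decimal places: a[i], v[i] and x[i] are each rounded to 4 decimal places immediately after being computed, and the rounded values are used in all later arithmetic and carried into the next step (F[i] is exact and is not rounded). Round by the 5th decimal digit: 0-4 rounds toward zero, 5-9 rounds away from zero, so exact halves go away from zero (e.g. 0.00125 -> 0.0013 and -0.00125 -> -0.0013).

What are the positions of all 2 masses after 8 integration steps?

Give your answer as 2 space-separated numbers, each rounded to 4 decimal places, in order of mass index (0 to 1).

Answer: 6.0000 11.0000

Derivation:
Step 0: x=[6.0000 11.0000] v=[0.0000 0.0000]
Step 1: x=[6.0000 11.0000] v=[0.0000 0.0000]
Step 2: x=[6.0000 11.0000] v=[0.0000 0.0000]
Step 3: x=[6.0000 11.0000] v=[0.0000 0.0000]
Step 4: x=[6.0000 11.0000] v=[0.0000 0.0000]
Step 5: x=[6.0000 11.0000] v=[0.0000 0.0000]
Step 6: x=[6.0000 11.0000] v=[0.0000 0.0000]
Step 7: x=[6.0000 11.0000] v=[0.0000 0.0000]
Step 8: x=[6.0000 11.0000] v=[0.0000 0.0000]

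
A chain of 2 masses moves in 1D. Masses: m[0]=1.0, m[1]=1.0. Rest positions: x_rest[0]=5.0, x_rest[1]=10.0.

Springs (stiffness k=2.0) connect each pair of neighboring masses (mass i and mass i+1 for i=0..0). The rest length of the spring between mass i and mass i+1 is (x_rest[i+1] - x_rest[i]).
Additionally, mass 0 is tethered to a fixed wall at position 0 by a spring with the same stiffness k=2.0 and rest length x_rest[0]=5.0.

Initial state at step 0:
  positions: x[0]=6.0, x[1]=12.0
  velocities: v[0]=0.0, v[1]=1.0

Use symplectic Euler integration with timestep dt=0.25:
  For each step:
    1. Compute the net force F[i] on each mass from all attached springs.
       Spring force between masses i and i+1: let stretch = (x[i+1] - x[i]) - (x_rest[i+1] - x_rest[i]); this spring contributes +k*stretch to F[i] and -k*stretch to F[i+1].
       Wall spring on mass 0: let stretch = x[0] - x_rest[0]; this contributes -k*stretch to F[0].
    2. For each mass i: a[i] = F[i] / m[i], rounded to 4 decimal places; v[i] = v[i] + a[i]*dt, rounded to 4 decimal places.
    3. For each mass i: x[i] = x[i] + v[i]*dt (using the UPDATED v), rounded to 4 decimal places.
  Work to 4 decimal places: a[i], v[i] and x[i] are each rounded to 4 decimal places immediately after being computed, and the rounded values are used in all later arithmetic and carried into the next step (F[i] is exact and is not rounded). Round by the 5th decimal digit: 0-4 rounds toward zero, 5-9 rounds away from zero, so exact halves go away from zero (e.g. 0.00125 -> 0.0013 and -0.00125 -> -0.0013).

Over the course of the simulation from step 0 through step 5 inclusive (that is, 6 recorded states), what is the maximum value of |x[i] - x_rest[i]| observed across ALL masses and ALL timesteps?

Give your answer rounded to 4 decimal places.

Answer: 2.1250

Derivation:
Step 0: x=[6.0000 12.0000] v=[0.0000 1.0000]
Step 1: x=[6.0000 12.1250] v=[0.0000 0.5000]
Step 2: x=[6.0156 12.1094] v=[0.0625 -0.0625]
Step 3: x=[6.0410 11.9571] v=[0.1016 -0.6094]
Step 4: x=[6.0508 11.6902] v=[0.0392 -1.0675]
Step 5: x=[6.0092 11.3434] v=[-0.1665 -1.3872]
Max displacement = 2.1250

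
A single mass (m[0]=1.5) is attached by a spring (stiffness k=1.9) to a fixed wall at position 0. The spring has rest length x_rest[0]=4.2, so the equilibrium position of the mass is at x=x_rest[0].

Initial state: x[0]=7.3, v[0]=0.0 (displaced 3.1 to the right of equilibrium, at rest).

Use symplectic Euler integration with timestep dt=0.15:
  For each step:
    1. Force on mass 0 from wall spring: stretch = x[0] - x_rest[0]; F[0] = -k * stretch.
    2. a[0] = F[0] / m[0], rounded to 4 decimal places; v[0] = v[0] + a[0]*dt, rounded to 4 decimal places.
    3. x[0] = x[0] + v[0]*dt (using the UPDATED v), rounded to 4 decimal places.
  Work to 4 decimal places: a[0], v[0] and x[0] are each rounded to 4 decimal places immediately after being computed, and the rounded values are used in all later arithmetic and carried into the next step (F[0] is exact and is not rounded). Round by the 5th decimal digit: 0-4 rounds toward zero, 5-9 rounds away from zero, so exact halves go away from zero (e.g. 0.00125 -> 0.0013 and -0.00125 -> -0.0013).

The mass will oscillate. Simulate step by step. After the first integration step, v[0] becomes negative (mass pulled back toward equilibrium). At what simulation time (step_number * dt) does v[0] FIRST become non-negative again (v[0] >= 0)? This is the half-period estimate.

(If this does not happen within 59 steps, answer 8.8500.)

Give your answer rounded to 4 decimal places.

Answer: 2.8500

Derivation:
Step 0: x=[7.3000] v=[0.0000]
Step 1: x=[7.2117] v=[-0.5890]
Step 2: x=[7.0375] v=[-1.1612]
Step 3: x=[6.7825] v=[-1.7003]
Step 4: x=[6.4539] v=[-2.1910]
Step 5: x=[6.0610] v=[-2.6192]
Step 6: x=[5.6151] v=[-2.9728]
Step 7: x=[5.1288] v=[-3.2417]
Step 8: x=[4.6161] v=[-3.4182]
Step 9: x=[4.0915] v=[-3.4973]
Step 10: x=[3.5700] v=[-3.4767]
Step 11: x=[3.0665] v=[-3.3570]
Step 12: x=[2.5953] v=[-3.1416]
Step 13: x=[2.1698] v=[-2.8367]
Step 14: x=[1.8022] v=[-2.4510]
Step 15: x=[1.5029] v=[-1.9954]
Step 16: x=[1.2805] v=[-1.4830]
Step 17: x=[1.1413] v=[-0.9283]
Step 18: x=[1.0892] v=[-0.3471]
Step 19: x=[1.1258] v=[0.2439]
First v>=0 after going negative at step 19, time=2.8500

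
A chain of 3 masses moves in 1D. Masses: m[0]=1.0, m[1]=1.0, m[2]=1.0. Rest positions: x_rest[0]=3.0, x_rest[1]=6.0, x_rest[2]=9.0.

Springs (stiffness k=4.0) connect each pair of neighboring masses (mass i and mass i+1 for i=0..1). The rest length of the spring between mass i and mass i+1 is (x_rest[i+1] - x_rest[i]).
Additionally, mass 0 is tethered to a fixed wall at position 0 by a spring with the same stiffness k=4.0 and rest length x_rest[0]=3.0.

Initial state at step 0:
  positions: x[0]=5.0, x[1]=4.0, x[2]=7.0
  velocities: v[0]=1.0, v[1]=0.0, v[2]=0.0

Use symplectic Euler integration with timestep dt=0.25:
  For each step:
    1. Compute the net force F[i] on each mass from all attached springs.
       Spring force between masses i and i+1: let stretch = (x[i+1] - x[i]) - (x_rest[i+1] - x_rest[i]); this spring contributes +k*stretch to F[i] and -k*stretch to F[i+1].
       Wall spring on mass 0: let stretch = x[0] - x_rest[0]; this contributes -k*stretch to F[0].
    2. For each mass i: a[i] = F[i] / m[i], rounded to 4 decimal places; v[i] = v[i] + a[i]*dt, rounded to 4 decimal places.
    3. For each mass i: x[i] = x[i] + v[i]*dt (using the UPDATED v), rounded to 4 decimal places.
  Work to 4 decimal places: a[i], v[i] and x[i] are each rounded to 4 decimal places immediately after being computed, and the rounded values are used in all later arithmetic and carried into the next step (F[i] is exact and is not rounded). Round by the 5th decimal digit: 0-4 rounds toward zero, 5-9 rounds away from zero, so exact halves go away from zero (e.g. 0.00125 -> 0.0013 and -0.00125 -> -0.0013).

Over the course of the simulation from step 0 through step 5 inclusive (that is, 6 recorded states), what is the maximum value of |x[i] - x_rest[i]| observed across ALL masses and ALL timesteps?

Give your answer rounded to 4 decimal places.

Step 0: x=[5.0000 4.0000 7.0000] v=[1.0000 0.0000 0.0000]
Step 1: x=[3.7500 5.0000 7.0000] v=[-5.0000 4.0000 0.0000]
Step 2: x=[1.8750 6.1875 7.2500] v=[-7.5000 4.7500 1.0000]
Step 3: x=[0.6094 6.5625 7.9844] v=[-5.0625 1.5000 2.9375]
Step 4: x=[0.6797 5.8047 9.1133] v=[0.2812 -3.0312 4.5156]
Step 5: x=[1.8613 4.5928 10.1651] v=[4.7265 -4.8476 4.2070]
Max displacement = 2.3906

Answer: 2.3906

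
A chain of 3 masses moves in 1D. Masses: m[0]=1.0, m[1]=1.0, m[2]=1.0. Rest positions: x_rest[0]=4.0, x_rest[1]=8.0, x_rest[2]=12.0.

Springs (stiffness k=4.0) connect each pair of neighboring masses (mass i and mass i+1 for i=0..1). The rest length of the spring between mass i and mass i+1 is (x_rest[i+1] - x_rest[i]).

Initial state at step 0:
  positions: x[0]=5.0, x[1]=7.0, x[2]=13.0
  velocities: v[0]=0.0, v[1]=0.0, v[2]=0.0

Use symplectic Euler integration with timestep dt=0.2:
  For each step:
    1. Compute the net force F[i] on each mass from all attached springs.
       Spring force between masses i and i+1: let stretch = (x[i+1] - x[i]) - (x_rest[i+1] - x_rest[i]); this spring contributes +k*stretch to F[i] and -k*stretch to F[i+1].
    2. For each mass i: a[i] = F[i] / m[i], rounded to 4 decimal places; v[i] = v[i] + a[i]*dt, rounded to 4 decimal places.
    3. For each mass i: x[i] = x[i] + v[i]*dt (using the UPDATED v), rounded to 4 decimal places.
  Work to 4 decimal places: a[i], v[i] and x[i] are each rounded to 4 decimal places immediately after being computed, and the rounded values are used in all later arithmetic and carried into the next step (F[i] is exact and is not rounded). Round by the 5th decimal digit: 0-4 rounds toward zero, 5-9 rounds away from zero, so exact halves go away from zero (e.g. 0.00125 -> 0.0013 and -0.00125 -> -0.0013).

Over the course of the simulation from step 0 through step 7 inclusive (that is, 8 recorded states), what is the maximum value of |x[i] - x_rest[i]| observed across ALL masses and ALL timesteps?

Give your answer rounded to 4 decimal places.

Answer: 1.7535

Derivation:
Step 0: x=[5.0000 7.0000 13.0000] v=[0.0000 0.0000 0.0000]
Step 1: x=[4.6800 7.6400 12.6800] v=[-1.6000 3.2000 -1.6000]
Step 2: x=[4.1936 8.6128 12.1936] v=[-2.4320 4.8640 -2.4320]
Step 3: x=[3.7743 9.4515 11.7743] v=[-2.0966 4.1933 -2.0966]
Step 4: x=[3.6233 9.7535 11.6233] v=[-0.7548 1.5098 -0.7548]
Step 5: x=[3.8132 9.3738 11.8132] v=[0.9494 -1.8985 0.9494]
Step 6: x=[4.2528 8.4947 12.2528] v=[2.1979 -4.3955 2.1979]
Step 7: x=[4.7311 7.5382 12.7311] v=[2.3914 -4.7825 2.3914]
Max displacement = 1.7535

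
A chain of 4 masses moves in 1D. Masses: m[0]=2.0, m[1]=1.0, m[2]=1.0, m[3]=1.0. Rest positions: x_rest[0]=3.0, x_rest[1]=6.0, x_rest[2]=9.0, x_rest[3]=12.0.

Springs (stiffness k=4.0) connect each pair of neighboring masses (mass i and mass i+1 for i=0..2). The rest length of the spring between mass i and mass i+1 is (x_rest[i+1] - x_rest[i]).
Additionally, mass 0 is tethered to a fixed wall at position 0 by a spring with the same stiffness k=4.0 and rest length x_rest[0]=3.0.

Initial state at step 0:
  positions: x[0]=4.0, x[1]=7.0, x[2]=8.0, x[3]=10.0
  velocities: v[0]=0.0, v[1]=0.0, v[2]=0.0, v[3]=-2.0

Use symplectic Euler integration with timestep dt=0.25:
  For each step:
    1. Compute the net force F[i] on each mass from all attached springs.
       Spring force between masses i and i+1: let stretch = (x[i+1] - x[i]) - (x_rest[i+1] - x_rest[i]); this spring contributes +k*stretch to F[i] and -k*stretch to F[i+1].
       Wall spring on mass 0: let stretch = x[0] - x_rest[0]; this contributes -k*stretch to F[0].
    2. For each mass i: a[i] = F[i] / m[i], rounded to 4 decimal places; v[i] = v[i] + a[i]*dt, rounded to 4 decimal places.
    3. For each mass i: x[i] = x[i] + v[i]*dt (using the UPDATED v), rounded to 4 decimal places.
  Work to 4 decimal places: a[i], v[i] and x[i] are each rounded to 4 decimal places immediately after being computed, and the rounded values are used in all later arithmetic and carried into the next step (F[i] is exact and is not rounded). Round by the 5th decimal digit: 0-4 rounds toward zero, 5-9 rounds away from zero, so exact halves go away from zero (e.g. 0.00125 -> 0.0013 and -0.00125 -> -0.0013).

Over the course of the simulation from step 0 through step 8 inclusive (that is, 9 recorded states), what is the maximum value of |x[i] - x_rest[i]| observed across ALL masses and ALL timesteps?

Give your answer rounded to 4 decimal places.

Step 0: x=[4.0000 7.0000 8.0000 10.0000] v=[0.0000 0.0000 0.0000 -2.0000]
Step 1: x=[3.8750 6.5000 8.2500 9.7500] v=[-0.5000 -2.0000 1.0000 -1.0000]
Step 2: x=[3.5938 5.7813 8.4375 9.8750] v=[-1.1250 -2.8750 0.7500 0.5000]
Step 3: x=[3.1368 5.1797 8.3203 10.3906] v=[-1.8282 -2.4063 -0.4687 2.0625]
Step 4: x=[2.5430 4.8526 7.9356 11.1387] v=[-2.3752 -1.3086 -1.5390 2.9922]
Step 5: x=[1.9200 4.7188 7.5809 11.8360] v=[-2.4919 -0.5352 -1.4189 2.7891]
Step 6: x=[1.4069 4.6008 7.5744 12.2195] v=[-2.0525 -0.4719 -0.0259 1.5340]
Step 7: x=[1.1172 4.4278 7.9858 12.1917] v=[-1.1590 -0.6922 1.6456 -0.1111]
Step 8: x=[1.1016 4.3166 8.5592 11.8625] v=[-0.0623 -0.4448 2.2935 -1.3170]
Max displacement = 2.2500

Answer: 2.2500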